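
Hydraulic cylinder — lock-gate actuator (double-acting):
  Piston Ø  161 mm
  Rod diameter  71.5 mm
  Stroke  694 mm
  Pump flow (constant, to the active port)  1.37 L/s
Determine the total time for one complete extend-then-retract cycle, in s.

t ≈ 18.6 s

Cap-side area A_cap = π/4 × (161 mm)² = 20360 mm^2
Rod-side annular area A_ann = π/4 × (161² − 71.5²) = 16340 mm^2
t_ext = A_cap·L/Q = 10.31 s
t_ret = A_ann·L/Q = 8.279 s
t_cycle = t_ext + t_ret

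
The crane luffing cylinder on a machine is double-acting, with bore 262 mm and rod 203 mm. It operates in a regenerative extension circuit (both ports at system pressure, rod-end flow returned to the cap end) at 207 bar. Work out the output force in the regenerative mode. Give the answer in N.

With equal pressure on both faces, forces on the annular region cancel; the net push is pressure × rod cross-section.
Rod cross-section A_rod = π/4 × (203 mm)² = 32370 mm^2
F = P × A_rod

F ≈ 6.70e5 N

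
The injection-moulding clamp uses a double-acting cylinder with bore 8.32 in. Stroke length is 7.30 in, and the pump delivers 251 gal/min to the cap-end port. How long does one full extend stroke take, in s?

Cap-side area A_cap = π/4 × (8.32 in)² = 54.37 in^2
Swept volume V = A × L; t = V / Q = A·L / Q

t ≈ 0.411 s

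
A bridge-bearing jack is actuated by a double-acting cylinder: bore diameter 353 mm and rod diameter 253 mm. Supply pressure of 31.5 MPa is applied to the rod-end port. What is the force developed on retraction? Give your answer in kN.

Rod-side annular area A_ann = π/4 × (353² − 253²) = 47600 mm^2
On retraction the pressure acts on the annular area (bore minus rod).
F = P × A_ann

F ≈ 1500 kN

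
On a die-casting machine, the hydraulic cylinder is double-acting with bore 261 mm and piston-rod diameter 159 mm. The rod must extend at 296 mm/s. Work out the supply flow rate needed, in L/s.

Q ≈ 15.8 L/s

Cap-side area A_cap = π/4 × (261 mm)² = 53500 mm^2
Q = A × v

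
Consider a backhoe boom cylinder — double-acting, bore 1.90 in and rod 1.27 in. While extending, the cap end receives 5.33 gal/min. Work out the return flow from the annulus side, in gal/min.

Q_out ≈ 2.95 gal/min

Cap-side area A_cap = π/4 × (1.90 in)² = 2.835 in^2
Rod-side annular area A_ann = π/4 × (1.90² − 1.27²) = 1.569 in^2
Piston speed v = Q_in/A_cap; rod-end outflow Q_out = v × A_ann = Q_in × A_ann/A_cap.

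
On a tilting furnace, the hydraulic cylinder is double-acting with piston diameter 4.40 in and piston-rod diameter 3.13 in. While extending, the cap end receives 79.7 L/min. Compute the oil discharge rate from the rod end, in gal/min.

Cap-side area A_cap = π/4 × (4.40 in)² = 15.21 in^2
Rod-side annular area A_ann = π/4 × (4.40² − 3.13²) = 7.511 in^2
Piston speed v = Q_in/A_cap; rod-end outflow Q_out = v × A_ann = Q_in × A_ann/A_cap.

Q_out ≈ 10.4 gal/min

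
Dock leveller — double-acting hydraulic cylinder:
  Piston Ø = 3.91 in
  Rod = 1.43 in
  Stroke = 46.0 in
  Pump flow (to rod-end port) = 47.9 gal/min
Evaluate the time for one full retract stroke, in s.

t ≈ 2.59 s

Rod-side annular area A_ann = π/4 × (3.91² − 1.43²) = 10.40 in^2
Swept volume V = A × L; t = V / Q = A·L / Q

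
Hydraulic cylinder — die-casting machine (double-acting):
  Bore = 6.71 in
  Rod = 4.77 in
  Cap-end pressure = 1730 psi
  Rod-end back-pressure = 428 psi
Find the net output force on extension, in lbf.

Cap-side area A_cap = π/4 × (6.71 in)² = 35.36 in^2
Rod-side annular area A_ann = π/4 × (6.71² − 4.77²) = 17.49 in^2
Net thrust = P_cap·A_cap − P_rod·A_ann = 61180 lbf − 7486 lbf

F ≈ 53700 lbf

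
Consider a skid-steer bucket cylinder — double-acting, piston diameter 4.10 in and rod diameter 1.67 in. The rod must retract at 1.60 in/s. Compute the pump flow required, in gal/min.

Q ≈ 4.58 gal/min

Rod-side annular area A_ann = π/4 × (4.10² − 1.67²) = 11.01 in^2
Q = A × v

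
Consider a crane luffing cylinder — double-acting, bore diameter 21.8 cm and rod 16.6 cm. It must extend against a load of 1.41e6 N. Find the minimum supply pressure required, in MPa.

P ≈ 37.8 MPa

Cap-side area A_cap = π/4 × (21.8 cm)² = 373.3 cm^2
P = F / A = 1.41e6 N / A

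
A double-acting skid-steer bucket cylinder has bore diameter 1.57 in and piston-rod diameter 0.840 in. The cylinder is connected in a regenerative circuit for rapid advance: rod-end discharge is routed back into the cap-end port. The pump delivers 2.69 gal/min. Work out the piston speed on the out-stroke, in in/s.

v ≈ 18.7 in/s

In regeneration the rod-end outflow joins the pump flow into the cap end, so the net volume the pump must supply per unit advance equals the rod cross-section area.
Rod cross-section A_rod = π/4 × (0.840 in)² = 0.5542 in^2
v = Q_pump / A_rod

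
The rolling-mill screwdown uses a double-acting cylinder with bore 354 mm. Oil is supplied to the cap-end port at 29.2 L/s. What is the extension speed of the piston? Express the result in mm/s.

v ≈ 297 mm/s

Cap-side area A_cap = π/4 × (354 mm)² = 98420 mm^2
v = Q / A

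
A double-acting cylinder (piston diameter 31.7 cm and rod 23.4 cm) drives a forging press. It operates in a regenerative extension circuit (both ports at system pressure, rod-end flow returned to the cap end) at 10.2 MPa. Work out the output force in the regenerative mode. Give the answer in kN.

With equal pressure on both faces, forces on the annular region cancel; the net push is pressure × rod cross-section.
Rod cross-section A_rod = π/4 × (23.4 cm)² = 430.1 cm^2
F = P × A_rod

F ≈ 439 kN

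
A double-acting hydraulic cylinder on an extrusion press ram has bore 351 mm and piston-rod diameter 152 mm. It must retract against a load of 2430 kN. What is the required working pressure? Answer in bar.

Rod-side annular area A_ann = π/4 × (351² − 152²) = 78620 mm^2
Retraction: pressure acts on the annular area.
P = F / A = 2430 kN / A

P ≈ 309 bar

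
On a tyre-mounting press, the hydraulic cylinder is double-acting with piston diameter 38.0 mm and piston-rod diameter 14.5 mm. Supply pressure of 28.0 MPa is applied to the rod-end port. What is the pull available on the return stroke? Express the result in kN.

F ≈ 27.1 kN

Rod-side annular area A_ann = π/4 × (38.0² − 14.5²) = 969.0 mm^2
On retraction the pressure acts on the annular area (bore minus rod).
F = P × A_ann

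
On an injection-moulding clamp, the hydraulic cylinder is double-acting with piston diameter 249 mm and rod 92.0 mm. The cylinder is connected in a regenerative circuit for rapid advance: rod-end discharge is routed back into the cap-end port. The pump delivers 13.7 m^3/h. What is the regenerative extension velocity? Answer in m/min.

In regeneration the rod-end outflow joins the pump flow into the cap end, so the net volume the pump must supply per unit advance equals the rod cross-section area.
Rod cross-section A_rod = π/4 × (92.0 mm)² = 6648 mm^2
v = Q_pump / A_rod

v ≈ 34.3 m/min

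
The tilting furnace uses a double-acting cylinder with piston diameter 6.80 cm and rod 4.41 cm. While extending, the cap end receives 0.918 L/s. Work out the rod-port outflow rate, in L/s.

Q_out ≈ 0.532 L/s

Cap-side area A_cap = π/4 × (6.80 cm)² = 36.32 cm^2
Rod-side annular area A_ann = π/4 × (6.80² − 4.41²) = 21.04 cm^2
Piston speed v = Q_in/A_cap; rod-end outflow Q_out = v × A_ann = Q_in × A_ann/A_cap.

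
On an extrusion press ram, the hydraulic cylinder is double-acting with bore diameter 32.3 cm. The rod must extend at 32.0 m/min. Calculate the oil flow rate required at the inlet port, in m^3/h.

Q ≈ 157 m^3/h

Cap-side area A_cap = π/4 × (32.3 cm)² = 819.4 cm^2
Q = A × v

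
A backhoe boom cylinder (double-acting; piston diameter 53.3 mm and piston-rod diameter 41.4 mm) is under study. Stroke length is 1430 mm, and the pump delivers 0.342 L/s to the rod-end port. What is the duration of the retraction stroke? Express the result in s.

t ≈ 3.70 s

Rod-side annular area A_ann = π/4 × (53.3² − 41.4²) = 885.1 mm^2
Swept volume V = A × L; t = V / Q = A·L / Q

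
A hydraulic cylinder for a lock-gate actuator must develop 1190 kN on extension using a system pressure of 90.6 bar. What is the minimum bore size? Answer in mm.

Extension force acts on the full piston face: F = P × (π/4)D².
D = √(4F / (πP)) = √(4 × 1190 kN / (π × 90.6 bar))

D ≈ 409 mm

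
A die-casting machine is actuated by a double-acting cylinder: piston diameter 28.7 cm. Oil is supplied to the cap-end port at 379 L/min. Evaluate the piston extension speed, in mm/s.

Cap-side area A_cap = π/4 × (28.7 cm)² = 646.9 cm^2
v = Q / A

v ≈ 97.6 mm/s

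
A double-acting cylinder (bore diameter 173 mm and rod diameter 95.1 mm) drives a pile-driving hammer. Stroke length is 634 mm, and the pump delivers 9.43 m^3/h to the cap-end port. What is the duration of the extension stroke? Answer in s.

t ≈ 5.69 s

Cap-side area A_cap = π/4 × (173 mm)² = 23510 mm^2
Swept volume V = A × L; t = V / Q = A·L / Q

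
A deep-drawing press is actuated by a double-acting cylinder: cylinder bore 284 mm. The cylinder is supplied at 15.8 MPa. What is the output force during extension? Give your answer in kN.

F ≈ 1000 kN

Cap-side area A_cap = π/4 × (284 mm)² = 63350 mm^2
F = P × A_cap = 15.8 MPa × A_cap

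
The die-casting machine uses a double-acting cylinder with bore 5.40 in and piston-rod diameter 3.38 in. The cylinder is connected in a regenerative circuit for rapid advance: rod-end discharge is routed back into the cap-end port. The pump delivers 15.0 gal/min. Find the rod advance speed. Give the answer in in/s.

In regeneration the rod-end outflow joins the pump flow into the cap end, so the net volume the pump must supply per unit advance equals the rod cross-section area.
Rod cross-section A_rod = π/4 × (3.38 in)² = 8.973 in^2
v = Q_pump / A_rod

v ≈ 6.44 in/s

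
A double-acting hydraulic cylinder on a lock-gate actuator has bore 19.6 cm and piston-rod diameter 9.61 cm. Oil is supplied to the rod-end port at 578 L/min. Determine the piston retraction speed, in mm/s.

v ≈ 420 mm/s

Rod-side annular area A_ann = π/4 × (19.6² − 9.61²) = 229.2 cm^2
Flow into the rod-end port fills the annular volume.
v = Q / A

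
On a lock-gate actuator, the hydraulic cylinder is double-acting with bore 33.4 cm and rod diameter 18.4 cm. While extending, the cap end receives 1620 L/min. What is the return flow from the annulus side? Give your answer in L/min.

Cap-side area A_cap = π/4 × (33.4 cm)² = 876.2 cm^2
Rod-side annular area A_ann = π/4 × (33.4² − 18.4²) = 610.3 cm^2
Piston speed v = Q_in/A_cap; rod-end outflow Q_out = v × A_ann = Q_in × A_ann/A_cap.

Q_out ≈ 1130 L/min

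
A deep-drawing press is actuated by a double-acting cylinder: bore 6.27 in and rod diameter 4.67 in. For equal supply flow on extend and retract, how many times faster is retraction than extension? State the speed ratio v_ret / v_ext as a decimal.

Cap-side area A_cap = π/4 × (6.27 in)² = 30.88 in^2
Rod-side annular area A_ann = π/4 × (6.27² − 4.67²) = 13.75 in^2
For equal Q, v ∝ 1/A, so v_ret/v_ext = A_cap/A_ann.

v_ret/v_ext ≈ 2.25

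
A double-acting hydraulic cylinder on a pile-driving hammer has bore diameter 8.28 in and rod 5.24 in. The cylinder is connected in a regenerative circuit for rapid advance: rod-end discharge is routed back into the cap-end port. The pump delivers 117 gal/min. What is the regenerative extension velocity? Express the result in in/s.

v ≈ 20.9 in/s

In regeneration the rod-end outflow joins the pump flow into the cap end, so the net volume the pump must supply per unit advance equals the rod cross-section area.
Rod cross-section A_rod = π/4 × (5.24 in)² = 21.57 in^2
v = Q_pump / A_rod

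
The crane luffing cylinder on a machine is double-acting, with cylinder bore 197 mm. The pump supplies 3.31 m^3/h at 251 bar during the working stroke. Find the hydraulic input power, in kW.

W ≈ 23.1 kW

Hydraulic power = P × Q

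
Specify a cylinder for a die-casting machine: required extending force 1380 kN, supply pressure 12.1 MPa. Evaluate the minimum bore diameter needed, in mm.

Extension force acts on the full piston face: F = P × (π/4)D².
D = √(4F / (πP)) = √(4 × 1380 kN / (π × 12.1 MPa))

D ≈ 381 mm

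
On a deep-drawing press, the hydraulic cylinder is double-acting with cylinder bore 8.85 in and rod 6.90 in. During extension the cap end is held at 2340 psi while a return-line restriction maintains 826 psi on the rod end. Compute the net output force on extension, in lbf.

Cap-side area A_cap = π/4 × (8.85 in)² = 61.51 in^2
Rod-side annular area A_ann = π/4 × (8.85² − 6.90²) = 24.12 in^2
Net thrust = P_cap·A_cap − P_rod·A_ann = 1.439e5 lbf − 19920 lbf

F ≈ 1.24e5 lbf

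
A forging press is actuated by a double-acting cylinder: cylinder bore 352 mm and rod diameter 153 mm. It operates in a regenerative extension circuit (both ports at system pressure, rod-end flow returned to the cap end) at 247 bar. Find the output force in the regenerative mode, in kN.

With equal pressure on both faces, forces on the annular region cancel; the net push is pressure × rod cross-section.
Rod cross-section A_rod = π/4 × (153 mm)² = 18390 mm^2
F = P × A_rod

F ≈ 454 kN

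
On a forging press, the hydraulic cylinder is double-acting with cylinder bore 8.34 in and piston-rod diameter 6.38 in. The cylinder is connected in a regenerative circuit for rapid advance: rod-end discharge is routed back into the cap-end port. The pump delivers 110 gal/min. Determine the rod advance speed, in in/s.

v ≈ 13.2 in/s

In regeneration the rod-end outflow joins the pump flow into the cap end, so the net volume the pump must supply per unit advance equals the rod cross-section area.
Rod cross-section A_rod = π/4 × (6.38 in)² = 31.97 in^2
v = Q_pump / A_rod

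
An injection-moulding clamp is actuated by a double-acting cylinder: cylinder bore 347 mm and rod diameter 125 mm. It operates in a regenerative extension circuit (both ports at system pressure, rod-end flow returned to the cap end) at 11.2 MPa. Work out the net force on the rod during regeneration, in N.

With equal pressure on both faces, forces on the annular region cancel; the net push is pressure × rod cross-section.
Rod cross-section A_rod = π/4 × (125 mm)² = 12270 mm^2
F = P × A_rod

F ≈ 1.37e5 N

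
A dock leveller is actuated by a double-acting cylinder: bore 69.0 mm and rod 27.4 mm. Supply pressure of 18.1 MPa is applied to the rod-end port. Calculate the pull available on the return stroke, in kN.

Rod-side annular area A_ann = π/4 × (69.0² − 27.4²) = 3150 mm^2
On retraction the pressure acts on the annular area (bore minus rod).
F = P × A_ann

F ≈ 57.0 kN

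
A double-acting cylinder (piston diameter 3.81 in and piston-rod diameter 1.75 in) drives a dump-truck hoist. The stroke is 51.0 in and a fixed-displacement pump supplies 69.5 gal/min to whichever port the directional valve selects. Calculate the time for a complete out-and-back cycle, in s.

Cap-side area A_cap = π/4 × (3.81 in)² = 11.40 in^2
Rod-side annular area A_ann = π/4 × (3.81² − 1.75²) = 8.996 in^2
t_ext = A_cap·L/Q = 2.173 s
t_ret = A_ann·L/Q = 1.715 s
t_cycle = t_ext + t_ret

t ≈ 3.89 s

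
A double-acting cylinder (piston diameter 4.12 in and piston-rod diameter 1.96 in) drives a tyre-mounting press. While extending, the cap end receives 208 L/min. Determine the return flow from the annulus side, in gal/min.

Q_out ≈ 42.5 gal/min

Cap-side area A_cap = π/4 × (4.12 in)² = 13.33 in^2
Rod-side annular area A_ann = π/4 × (4.12² − 1.96²) = 10.31 in^2
Piston speed v = Q_in/A_cap; rod-end outflow Q_out = v × A_ann = Q_in × A_ann/A_cap.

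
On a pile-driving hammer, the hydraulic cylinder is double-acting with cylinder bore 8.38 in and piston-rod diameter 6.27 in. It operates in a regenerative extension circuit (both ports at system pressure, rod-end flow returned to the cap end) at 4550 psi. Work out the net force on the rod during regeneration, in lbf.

F ≈ 1.40e5 lbf

With equal pressure on both faces, forces on the annular region cancel; the net push is pressure × rod cross-section.
Rod cross-section A_rod = π/4 × (6.27 in)² = 30.88 in^2
F = P × A_rod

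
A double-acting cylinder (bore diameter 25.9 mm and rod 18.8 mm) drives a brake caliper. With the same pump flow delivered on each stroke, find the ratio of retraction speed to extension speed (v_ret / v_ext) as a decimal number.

v_ret/v_ext ≈ 2.11

Cap-side area A_cap = π/4 × (25.9 mm)² = 526.9 mm^2
Rod-side annular area A_ann = π/4 × (25.9² − 18.8²) = 249.3 mm^2
For equal Q, v ∝ 1/A, so v_ret/v_ext = A_cap/A_ann.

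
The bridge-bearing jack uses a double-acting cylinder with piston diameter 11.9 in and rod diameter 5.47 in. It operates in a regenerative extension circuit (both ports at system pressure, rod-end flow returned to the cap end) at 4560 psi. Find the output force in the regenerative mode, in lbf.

With equal pressure on both faces, forces on the annular region cancel; the net push is pressure × rod cross-section.
Rod cross-section A_rod = π/4 × (5.47 in)² = 23.50 in^2
F = P × A_rod

F ≈ 1.07e5 lbf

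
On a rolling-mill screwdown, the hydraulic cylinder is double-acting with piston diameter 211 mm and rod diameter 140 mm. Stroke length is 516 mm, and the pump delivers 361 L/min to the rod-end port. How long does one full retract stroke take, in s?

Rod-side annular area A_ann = π/4 × (211² − 140²) = 19570 mm^2
Swept volume V = A × L; t = V / Q = A·L / Q

t ≈ 1.68 s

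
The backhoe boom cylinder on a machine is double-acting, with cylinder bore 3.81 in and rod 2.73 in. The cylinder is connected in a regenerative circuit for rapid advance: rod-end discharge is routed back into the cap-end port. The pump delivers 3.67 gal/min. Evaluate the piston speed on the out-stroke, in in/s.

v ≈ 2.41 in/s

In regeneration the rod-end outflow joins the pump flow into the cap end, so the net volume the pump must supply per unit advance equals the rod cross-section area.
Rod cross-section A_rod = π/4 × (2.73 in)² = 5.853 in^2
v = Q_pump / A_rod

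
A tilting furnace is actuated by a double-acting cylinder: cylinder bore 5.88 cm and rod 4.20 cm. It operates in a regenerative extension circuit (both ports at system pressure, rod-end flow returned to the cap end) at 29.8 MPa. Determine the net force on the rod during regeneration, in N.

With equal pressure on both faces, forces on the annular region cancel; the net push is pressure × rod cross-section.
Rod cross-section A_rod = π/4 × (4.20 cm)² = 13.85 cm^2
F = P × A_rod

F ≈ 41300 N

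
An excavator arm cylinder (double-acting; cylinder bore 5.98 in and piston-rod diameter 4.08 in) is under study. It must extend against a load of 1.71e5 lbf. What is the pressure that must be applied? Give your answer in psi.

P ≈ 6090 psi

Cap-side area A_cap = π/4 × (5.98 in)² = 28.09 in^2
P = F / A = 1.71e5 lbf / A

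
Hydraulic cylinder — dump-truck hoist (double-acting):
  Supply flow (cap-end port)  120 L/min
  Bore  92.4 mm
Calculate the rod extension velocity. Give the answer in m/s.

v ≈ 0.298 m/s

Cap-side area A_cap = π/4 × (92.4 mm)² = 6706 mm^2
v = Q / A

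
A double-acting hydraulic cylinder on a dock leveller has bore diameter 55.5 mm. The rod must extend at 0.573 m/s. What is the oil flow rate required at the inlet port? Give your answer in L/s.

Cap-side area A_cap = π/4 × (55.5 mm)² = 2419 mm^2
Q = A × v

Q ≈ 1.39 L/s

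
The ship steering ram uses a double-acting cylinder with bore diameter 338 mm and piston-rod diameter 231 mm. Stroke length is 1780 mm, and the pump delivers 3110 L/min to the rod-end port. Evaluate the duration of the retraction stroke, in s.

t ≈ 1.64 s

Rod-side annular area A_ann = π/4 × (338² − 231²) = 47820 mm^2
Swept volume V = A × L; t = V / Q = A·L / Q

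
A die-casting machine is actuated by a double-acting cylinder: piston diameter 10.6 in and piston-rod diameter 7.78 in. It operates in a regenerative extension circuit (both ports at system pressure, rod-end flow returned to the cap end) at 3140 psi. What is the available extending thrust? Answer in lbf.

With equal pressure on both faces, forces on the annular region cancel; the net push is pressure × rod cross-section.
Rod cross-section A_rod = π/4 × (7.78 in)² = 47.54 in^2
F = P × A_rod

F ≈ 1.49e5 lbf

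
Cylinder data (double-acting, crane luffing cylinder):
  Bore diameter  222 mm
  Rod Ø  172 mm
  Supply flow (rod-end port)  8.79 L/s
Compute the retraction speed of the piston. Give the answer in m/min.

Rod-side annular area A_ann = π/4 × (222² − 172²) = 15470 mm^2
Flow into the rod-end port fills the annular volume.
v = Q / A

v ≈ 34.1 m/min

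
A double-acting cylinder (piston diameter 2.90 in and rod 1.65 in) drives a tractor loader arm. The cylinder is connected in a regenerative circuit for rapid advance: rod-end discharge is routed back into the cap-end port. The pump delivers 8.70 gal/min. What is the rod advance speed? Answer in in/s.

In regeneration the rod-end outflow joins the pump flow into the cap end, so the net volume the pump must supply per unit advance equals the rod cross-section area.
Rod cross-section A_rod = π/4 × (1.65 in)² = 2.138 in^2
v = Q_pump / A_rod

v ≈ 15.7 in/s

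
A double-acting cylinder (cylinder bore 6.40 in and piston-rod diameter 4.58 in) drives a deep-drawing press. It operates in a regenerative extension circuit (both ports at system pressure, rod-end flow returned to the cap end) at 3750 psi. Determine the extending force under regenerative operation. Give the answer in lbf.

F ≈ 61800 lbf

With equal pressure on both faces, forces on the annular region cancel; the net push is pressure × rod cross-section.
Rod cross-section A_rod = π/4 × (4.58 in)² = 16.47 in^2
F = P × A_rod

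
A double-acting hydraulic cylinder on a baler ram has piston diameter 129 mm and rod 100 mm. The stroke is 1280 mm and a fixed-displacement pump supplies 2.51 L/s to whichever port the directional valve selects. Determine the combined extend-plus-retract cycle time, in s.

t ≈ 9.32 s

Cap-side area A_cap = π/4 × (129 mm)² = 13070 mm^2
Rod-side annular area A_ann = π/4 × (129² − 100²) = 5216 mm^2
t_ext = A_cap·L/Q = 6.665 s
t_ret = A_ann·L/Q = 2.660 s
t_cycle = t_ext + t_ret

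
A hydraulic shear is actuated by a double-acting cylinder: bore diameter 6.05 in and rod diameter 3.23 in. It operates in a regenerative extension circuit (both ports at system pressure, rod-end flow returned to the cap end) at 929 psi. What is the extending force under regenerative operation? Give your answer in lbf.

With equal pressure on both faces, forces on the annular region cancel; the net push is pressure × rod cross-section.
Rod cross-section A_rod = π/4 × (3.23 in)² = 8.194 in^2
F = P × A_rod

F ≈ 7610 lbf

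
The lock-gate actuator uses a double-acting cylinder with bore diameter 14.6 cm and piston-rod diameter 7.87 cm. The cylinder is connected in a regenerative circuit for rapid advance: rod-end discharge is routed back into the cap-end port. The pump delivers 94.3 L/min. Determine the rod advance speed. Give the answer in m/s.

In regeneration the rod-end outflow joins the pump flow into the cap end, so the net volume the pump must supply per unit advance equals the rod cross-section area.
Rod cross-section A_rod = π/4 × (7.87 cm)² = 48.65 cm^2
v = Q_pump / A_rod

v ≈ 0.323 m/s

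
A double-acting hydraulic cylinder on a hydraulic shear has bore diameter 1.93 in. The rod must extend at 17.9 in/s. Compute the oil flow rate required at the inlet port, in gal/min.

Q ≈ 13.6 gal/min

Cap-side area A_cap = π/4 × (1.93 in)² = 2.926 in^2
Q = A × v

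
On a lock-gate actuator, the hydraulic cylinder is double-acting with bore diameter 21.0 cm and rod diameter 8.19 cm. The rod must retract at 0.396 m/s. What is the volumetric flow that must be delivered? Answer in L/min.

Rod-side annular area A_ann = π/4 × (21.0² − 8.19²) = 293.7 cm^2
Q = A × v

Q ≈ 698 L/min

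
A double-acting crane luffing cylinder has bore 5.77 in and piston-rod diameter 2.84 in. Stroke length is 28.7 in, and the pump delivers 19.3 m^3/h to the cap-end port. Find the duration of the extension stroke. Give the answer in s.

Cap-side area A_cap = π/4 × (5.77 in)² = 26.15 in^2
Swept volume V = A × L; t = V / Q = A·L / Q

t ≈ 2.29 s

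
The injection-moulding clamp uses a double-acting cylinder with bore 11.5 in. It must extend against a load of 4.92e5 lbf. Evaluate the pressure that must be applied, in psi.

P ≈ 4740 psi

Cap-side area A_cap = π/4 × (11.5 in)² = 103.9 in^2
P = F / A = 4.92e5 lbf / A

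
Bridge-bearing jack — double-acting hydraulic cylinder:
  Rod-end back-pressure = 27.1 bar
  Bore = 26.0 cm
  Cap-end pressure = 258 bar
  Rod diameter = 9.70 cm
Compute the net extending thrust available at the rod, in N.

F ≈ 1.25e6 N

Cap-side area A_cap = π/4 × (26.0 cm)² = 530.9 cm^2
Rod-side annular area A_ann = π/4 × (26.0² − 9.70²) = 457.0 cm^2
Net thrust = P_cap·A_cap − P_rod·A_ann = 1.370e6 N − 1.239e5 N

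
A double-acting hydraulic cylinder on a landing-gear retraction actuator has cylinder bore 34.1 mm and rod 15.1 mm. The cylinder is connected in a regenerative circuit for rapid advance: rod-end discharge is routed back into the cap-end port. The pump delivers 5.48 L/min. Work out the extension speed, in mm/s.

v ≈ 510 mm/s

In regeneration the rod-end outflow joins the pump flow into the cap end, so the net volume the pump must supply per unit advance equals the rod cross-section area.
Rod cross-section A_rod = π/4 × (15.1 mm)² = 179.1 mm^2
v = Q_pump / A_rod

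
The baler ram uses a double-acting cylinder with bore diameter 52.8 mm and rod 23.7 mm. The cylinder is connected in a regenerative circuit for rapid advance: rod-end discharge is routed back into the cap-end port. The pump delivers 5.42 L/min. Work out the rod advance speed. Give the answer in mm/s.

In regeneration the rod-end outflow joins the pump flow into the cap end, so the net volume the pump must supply per unit advance equals the rod cross-section area.
Rod cross-section A_rod = π/4 × (23.7 mm)² = 441.2 mm^2
v = Q_pump / A_rod

v ≈ 205 mm/s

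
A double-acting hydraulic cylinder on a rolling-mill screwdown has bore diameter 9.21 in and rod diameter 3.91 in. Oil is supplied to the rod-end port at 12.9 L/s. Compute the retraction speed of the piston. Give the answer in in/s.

v ≈ 14.4 in/s

Rod-side annular area A_ann = π/4 × (9.21² − 3.91²) = 54.61 in^2
Flow into the rod-end port fills the annular volume.
v = Q / A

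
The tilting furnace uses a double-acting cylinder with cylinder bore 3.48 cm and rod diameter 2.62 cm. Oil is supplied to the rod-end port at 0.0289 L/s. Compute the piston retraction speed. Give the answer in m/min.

Rod-side annular area A_ann = π/4 × (3.48² − 2.62²) = 4.120 cm^2
Flow into the rod-end port fills the annular volume.
v = Q / A

v ≈ 4.21 m/min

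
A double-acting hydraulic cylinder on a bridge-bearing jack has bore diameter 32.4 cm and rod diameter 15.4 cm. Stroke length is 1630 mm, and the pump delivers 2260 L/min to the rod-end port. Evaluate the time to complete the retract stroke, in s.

Rod-side annular area A_ann = π/4 × (32.4² − 15.4²) = 638.2 cm^2
Swept volume V = A × L; t = V / Q = A·L / Q

t ≈ 2.76 s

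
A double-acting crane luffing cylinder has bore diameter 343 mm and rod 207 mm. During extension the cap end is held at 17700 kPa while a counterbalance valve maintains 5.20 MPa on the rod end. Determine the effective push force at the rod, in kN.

F ≈ 1330 kN

Cap-side area A_cap = π/4 × (343 mm)² = 92400 mm^2
Rod-side annular area A_ann = π/4 × (343² − 207²) = 58750 mm^2
Net thrust = P_cap·A_cap − P_rod·A_ann = 1636 kN − 305.5 kN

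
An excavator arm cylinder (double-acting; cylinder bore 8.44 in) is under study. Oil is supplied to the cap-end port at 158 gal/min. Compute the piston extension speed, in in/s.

v ≈ 10.9 in/s

Cap-side area A_cap = π/4 × (8.44 in)² = 55.95 in^2
v = Q / A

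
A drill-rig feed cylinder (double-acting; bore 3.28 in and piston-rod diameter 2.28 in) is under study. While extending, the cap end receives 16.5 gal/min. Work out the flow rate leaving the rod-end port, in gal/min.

Q_out ≈ 8.53 gal/min

Cap-side area A_cap = π/4 × (3.28 in)² = 8.450 in^2
Rod-side annular area A_ann = π/4 × (3.28² − 2.28²) = 4.367 in^2
Piston speed v = Q_in/A_cap; rod-end outflow Q_out = v × A_ann = Q_in × A_ann/A_cap.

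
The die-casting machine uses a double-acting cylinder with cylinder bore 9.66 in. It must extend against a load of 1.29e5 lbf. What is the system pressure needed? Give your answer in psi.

P ≈ 1760 psi

Cap-side area A_cap = π/4 × (9.66 in)² = 73.29 in^2
P = F / A = 1.29e5 lbf / A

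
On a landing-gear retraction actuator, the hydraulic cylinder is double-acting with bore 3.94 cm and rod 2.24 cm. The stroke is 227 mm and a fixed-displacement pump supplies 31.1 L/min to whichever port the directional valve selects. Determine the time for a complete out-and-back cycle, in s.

t ≈ 0.895 s

Cap-side area A_cap = π/4 × (3.94 cm)² = 12.19 cm^2
Rod-side annular area A_ann = π/4 × (3.94² − 2.24²) = 8.251 cm^2
t_ext = A_cap·L/Q = 0.5339 s
t_ret = A_ann·L/Q = 0.3614 s
t_cycle = t_ext + t_ret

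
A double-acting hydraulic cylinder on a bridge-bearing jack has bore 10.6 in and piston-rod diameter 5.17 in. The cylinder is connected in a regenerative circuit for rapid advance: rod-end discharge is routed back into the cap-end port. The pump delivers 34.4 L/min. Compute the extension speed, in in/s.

v ≈ 1.67 in/s

In regeneration the rod-end outflow joins the pump flow into the cap end, so the net volume the pump must supply per unit advance equals the rod cross-section area.
Rod cross-section A_rod = π/4 × (5.17 in)² = 20.99 in^2
v = Q_pump / A_rod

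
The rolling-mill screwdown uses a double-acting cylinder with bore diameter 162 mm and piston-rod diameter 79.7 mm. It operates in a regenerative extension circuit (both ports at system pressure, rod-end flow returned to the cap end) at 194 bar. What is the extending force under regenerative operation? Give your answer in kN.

F ≈ 96.8 kN

With equal pressure on both faces, forces on the annular region cancel; the net push is pressure × rod cross-section.
Rod cross-section A_rod = π/4 × (79.7 mm)² = 4989 mm^2
F = P × A_rod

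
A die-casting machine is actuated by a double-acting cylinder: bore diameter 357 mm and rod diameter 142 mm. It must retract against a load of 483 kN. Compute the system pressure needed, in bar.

Rod-side annular area A_ann = π/4 × (357² − 142²) = 84260 mm^2
Retraction: pressure acts on the annular area.
P = F / A = 483 kN / A

P ≈ 57.3 bar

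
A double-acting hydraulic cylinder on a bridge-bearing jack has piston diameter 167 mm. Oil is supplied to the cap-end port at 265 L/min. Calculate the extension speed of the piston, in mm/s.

Cap-side area A_cap = π/4 × (167 mm)² = 21900 mm^2
v = Q / A

v ≈ 202 mm/s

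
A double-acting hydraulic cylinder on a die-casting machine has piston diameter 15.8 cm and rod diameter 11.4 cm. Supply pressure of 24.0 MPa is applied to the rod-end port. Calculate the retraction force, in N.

Rod-side annular area A_ann = π/4 × (15.8² − 11.4²) = 94.00 cm^2
On retraction the pressure acts on the annular area (bore minus rod).
F = P × A_ann

F ≈ 2.26e5 N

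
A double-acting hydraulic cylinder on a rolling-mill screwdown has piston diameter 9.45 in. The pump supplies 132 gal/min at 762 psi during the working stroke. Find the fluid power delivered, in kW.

Hydraulic power = P × Q

W ≈ 43.8 kW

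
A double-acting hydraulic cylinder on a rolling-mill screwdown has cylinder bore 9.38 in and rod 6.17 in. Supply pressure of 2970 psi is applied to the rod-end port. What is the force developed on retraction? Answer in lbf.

Rod-side annular area A_ann = π/4 × (9.38² − 6.17²) = 39.20 in^2
On retraction the pressure acts on the annular area (bore minus rod).
F = P × A_ann

F ≈ 1.16e5 lbf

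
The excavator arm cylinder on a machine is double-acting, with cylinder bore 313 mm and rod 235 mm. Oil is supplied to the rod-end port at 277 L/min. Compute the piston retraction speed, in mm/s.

Rod-side annular area A_ann = π/4 × (313² − 235²) = 33570 mm^2
Flow into the rod-end port fills the annular volume.
v = Q / A

v ≈ 138 mm/s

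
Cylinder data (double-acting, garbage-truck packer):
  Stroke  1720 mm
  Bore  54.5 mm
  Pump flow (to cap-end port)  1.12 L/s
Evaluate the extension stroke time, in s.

Cap-side area A_cap = π/4 × (54.5 mm)² = 2333 mm^2
Swept volume V = A × L; t = V / Q = A·L / Q

t ≈ 3.58 s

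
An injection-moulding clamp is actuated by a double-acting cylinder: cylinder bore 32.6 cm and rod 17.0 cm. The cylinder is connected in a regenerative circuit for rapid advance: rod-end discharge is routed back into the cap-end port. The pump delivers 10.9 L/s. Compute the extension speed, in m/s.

In regeneration the rod-end outflow joins the pump flow into the cap end, so the net volume the pump must supply per unit advance equals the rod cross-section area.
Rod cross-section A_rod = π/4 × (17.0 cm)² = 227.0 cm^2
v = Q_pump / A_rod

v ≈ 0.480 m/s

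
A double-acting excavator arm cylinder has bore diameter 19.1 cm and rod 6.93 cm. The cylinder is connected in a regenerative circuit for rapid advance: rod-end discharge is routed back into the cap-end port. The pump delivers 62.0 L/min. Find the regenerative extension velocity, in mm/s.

v ≈ 274 mm/s

In regeneration the rod-end outflow joins the pump flow into the cap end, so the net volume the pump must supply per unit advance equals the rod cross-section area.
Rod cross-section A_rod = π/4 × (6.93 cm)² = 37.72 cm^2
v = Q_pump / A_rod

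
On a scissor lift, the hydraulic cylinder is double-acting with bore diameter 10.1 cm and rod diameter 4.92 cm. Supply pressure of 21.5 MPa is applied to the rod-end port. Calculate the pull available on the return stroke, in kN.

F ≈ 131 kN

Rod-side annular area A_ann = π/4 × (10.1² − 4.92²) = 61.11 cm^2
On retraction the pressure acts on the annular area (bore minus rod).
F = P × A_ann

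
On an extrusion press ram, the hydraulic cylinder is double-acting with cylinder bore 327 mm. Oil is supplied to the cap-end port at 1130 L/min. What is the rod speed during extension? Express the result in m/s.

v ≈ 0.224 m/s

Cap-side area A_cap = π/4 × (327 mm)² = 83980 mm^2
v = Q / A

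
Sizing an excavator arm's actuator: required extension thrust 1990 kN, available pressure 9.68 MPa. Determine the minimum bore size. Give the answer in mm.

Extension force acts on the full piston face: F = P × (π/4)D².
D = √(4F / (πP)) = √(4 × 1990 kN / (π × 9.68 MPa))

D ≈ 512 mm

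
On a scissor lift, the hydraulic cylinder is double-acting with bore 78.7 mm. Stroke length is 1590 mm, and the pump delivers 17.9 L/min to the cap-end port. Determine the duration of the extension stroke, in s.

t ≈ 25.9 s

Cap-side area A_cap = π/4 × (78.7 mm)² = 4865 mm^2
Swept volume V = A × L; t = V / Q = A·L / Q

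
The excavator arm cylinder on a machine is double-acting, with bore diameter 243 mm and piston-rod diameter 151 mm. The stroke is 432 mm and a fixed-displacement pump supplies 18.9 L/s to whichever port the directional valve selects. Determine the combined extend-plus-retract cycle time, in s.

t ≈ 1.71 s

Cap-side area A_cap = π/4 × (243 mm)² = 46380 mm^2
Rod-side annular area A_ann = π/4 × (243² − 151²) = 28470 mm^2
t_ext = A_cap·L/Q = 1.060 s
t_ret = A_ann·L/Q = 0.6507 s
t_cycle = t_ext + t_ret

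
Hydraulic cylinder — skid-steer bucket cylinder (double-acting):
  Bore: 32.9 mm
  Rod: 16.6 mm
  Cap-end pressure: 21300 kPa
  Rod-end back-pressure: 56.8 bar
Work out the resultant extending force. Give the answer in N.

F ≈ 14500 N

Cap-side area A_cap = π/4 × (32.9 mm)² = 850.1 mm^2
Rod-side annular area A_ann = π/4 × (32.9² − 16.6²) = 633.7 mm^2
Net thrust = P_cap·A_cap − P_rod·A_ann = 18110 N − 3599 N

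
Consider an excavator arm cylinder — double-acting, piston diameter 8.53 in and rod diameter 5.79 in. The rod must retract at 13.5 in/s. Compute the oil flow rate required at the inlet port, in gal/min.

Q ≈ 108 gal/min

Rod-side annular area A_ann = π/4 × (8.53² − 5.79²) = 30.82 in^2
Q = A × v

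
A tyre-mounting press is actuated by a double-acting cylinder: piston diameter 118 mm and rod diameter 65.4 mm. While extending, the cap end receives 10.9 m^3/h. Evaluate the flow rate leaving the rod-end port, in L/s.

Q_out ≈ 2.10 L/s

Cap-side area A_cap = π/4 × (118 mm)² = 10940 mm^2
Rod-side annular area A_ann = π/4 × (118² − 65.4²) = 7577 mm^2
Piston speed v = Q_in/A_cap; rod-end outflow Q_out = v × A_ann = Q_in × A_ann/A_cap.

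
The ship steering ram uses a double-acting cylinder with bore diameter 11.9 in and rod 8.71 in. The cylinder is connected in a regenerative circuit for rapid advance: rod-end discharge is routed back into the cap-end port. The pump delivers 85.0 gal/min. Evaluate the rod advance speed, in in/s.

v ≈ 5.49 in/s

In regeneration the rod-end outflow joins the pump flow into the cap end, so the net volume the pump must supply per unit advance equals the rod cross-section area.
Rod cross-section A_rod = π/4 × (8.71 in)² = 59.58 in^2
v = Q_pump / A_rod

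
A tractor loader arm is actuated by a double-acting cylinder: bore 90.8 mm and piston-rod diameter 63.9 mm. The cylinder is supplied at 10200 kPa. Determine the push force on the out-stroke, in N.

Cap-side area A_cap = π/4 × (90.8 mm)² = 6475 mm^2
F = P × A_cap = 10200 kPa × A_cap

F ≈ 66000 N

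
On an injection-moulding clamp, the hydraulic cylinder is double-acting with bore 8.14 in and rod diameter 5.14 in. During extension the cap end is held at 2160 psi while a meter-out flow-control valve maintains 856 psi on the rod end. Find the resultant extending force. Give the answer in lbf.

Cap-side area A_cap = π/4 × (8.14 in)² = 52.04 in^2
Rod-side annular area A_ann = π/4 × (8.14² − 5.14²) = 31.29 in^2
Net thrust = P_cap·A_cap − P_rod·A_ann = 1.124e5 lbf − 26780 lbf

F ≈ 85600 lbf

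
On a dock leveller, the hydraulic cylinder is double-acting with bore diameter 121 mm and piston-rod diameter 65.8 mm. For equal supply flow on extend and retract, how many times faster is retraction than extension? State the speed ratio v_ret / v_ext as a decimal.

Cap-side area A_cap = π/4 × (121 mm)² = 11500 mm^2
Rod-side annular area A_ann = π/4 × (121² − 65.8²) = 8099 mm^2
For equal Q, v ∝ 1/A, so v_ret/v_ext = A_cap/A_ann.

v_ret/v_ext ≈ 1.42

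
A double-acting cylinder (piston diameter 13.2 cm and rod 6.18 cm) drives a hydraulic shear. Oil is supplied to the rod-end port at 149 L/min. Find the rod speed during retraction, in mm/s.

v ≈ 232 mm/s

Rod-side annular area A_ann = π/4 × (13.2² − 6.18²) = 106.9 cm^2
Flow into the rod-end port fills the annular volume.
v = Q / A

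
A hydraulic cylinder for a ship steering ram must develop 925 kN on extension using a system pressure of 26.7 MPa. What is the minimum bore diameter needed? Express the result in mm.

Extension force acts on the full piston face: F = P × (π/4)D².
D = √(4F / (πP)) = √(4 × 925 kN / (π × 26.7 MPa))

D ≈ 210 mm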